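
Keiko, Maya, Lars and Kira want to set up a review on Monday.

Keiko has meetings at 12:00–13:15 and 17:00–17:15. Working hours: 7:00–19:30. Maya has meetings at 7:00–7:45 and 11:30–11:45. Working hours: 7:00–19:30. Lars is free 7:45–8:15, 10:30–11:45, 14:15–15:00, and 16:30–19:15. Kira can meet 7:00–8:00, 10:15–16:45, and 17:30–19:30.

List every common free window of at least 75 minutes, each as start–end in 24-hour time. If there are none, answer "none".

Keiko free within 07:00–19:30: 07:00–12:00, 13:15–17:00, 17:15–19:30.
Maya free within 07:00–19:30: 07:45–11:30, 11:45–19:30.
Keiko ∩ Maya: 07:45–11:30, 11:45–12:00, 13:15–17:00, 17:15–19:30.
Keiko ∩ Maya ∩ Lars: 07:45–08:15, 10:30–11:30, 14:15–15:00, 16:30–17:00, 17:15–19:15.
Keiko ∩ Maya ∩ Lars ∩ Kira: 07:45–08:00, 10:30–11:30, 14:15–15:00, 16:30–16:45, 17:30–19:15.
Windows ≥ 75 min: 17:30–19:15.

17:30–19:15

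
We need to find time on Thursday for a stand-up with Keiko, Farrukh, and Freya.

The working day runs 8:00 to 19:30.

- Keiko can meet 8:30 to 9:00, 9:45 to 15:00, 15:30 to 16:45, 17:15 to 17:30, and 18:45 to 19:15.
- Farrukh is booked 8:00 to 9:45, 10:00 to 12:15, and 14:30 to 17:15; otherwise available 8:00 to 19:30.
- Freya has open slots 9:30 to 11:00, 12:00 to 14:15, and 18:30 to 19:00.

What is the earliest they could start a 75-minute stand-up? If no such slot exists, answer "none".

Farrukh free within 08:00–19:30: 09:45–10:00, 12:15–14:30, 17:15–19:30.
Keiko ∩ Farrukh: 09:45–10:00, 12:15–14:30, 17:15–17:30, 18:45–19:15.
Keiko ∩ Farrukh ∩ Freya: 09:45–10:00, 12:15–14:15, 18:45–19:00.
Windows ≥ 75 min: 12:15–14:15.
Earliest such window starts at 12:15.

12:15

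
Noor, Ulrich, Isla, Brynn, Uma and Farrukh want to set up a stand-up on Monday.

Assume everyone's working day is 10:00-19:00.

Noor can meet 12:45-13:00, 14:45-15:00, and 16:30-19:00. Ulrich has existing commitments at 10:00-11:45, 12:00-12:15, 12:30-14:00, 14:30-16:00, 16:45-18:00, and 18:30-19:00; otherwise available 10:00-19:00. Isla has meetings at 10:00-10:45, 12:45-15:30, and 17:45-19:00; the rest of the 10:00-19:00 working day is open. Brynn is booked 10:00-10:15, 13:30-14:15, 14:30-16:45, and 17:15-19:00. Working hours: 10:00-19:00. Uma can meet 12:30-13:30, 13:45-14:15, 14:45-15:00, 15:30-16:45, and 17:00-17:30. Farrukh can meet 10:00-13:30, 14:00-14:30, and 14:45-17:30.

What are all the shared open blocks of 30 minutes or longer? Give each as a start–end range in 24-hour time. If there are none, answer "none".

Ulrich free within 10:00–19:00: 11:45–12:00, 12:15–12:30, 14:00–14:30, 16:00–16:45, 18:00–18:30.
Isla free within 10:00–19:00: 10:45–12:45, 15:30–17:45.
Brynn free within 10:00–19:00: 10:15–13:30, 14:15–14:30, 16:45–17:15.
Noor ∩ Ulrich: 16:30–16:45, 18:00–18:30.
Noor ∩ Ulrich ∩ Isla: 16:30–16:45.
Noor ∩ Ulrich ∩ Isla ∩ Brynn: (none).
Noor ∩ Ulrich ∩ Isla ∩ Brynn ∩ Uma: (none).
Noor ∩ Ulrich ∩ Isla ∩ Brynn ∩ Uma ∩ Farrukh: (none).
Windows ≥ 30 min: (none).

none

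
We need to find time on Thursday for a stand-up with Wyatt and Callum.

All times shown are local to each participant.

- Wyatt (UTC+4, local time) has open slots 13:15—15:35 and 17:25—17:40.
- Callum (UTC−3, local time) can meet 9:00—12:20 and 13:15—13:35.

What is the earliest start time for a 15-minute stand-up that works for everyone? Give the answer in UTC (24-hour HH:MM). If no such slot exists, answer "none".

13:25

Wyatt → UTC: 09:15–11:35, 13:25–13:40.
Callum → UTC: 12:00–15:20, 16:15–16:35.
Wyatt ∩ Callum: 13:25–13:40.
Windows ≥ 15 min: 13:25–13:40.
Earliest such window starts at 13:25.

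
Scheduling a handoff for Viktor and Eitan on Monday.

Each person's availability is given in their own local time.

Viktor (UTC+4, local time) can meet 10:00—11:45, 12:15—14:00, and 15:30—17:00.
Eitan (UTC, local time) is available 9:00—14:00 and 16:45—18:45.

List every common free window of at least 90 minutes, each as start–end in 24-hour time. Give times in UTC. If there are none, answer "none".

11:30–13:00

Viktor → UTC: 06:00–07:45, 08:15–10:00, 11:30–13:00.
Eitan → UTC: 09:00–14:00, 16:45–18:45.
Viktor ∩ Eitan: 09:00–10:00, 11:30–13:00.
Windows ≥ 90 min: 11:30–13:00.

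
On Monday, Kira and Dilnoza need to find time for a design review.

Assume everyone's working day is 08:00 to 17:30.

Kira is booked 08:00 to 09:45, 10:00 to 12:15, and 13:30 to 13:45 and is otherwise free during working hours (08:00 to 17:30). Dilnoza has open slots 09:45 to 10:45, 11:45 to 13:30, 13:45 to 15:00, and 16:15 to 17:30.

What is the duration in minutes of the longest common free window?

Kira free within 08:00–17:30: 09:45–10:00, 12:15–13:30, 13:45–17:30.
Kira ∩ Dilnoza: 09:45–10:00, 12:15–13:30, 13:45–15:00, 16:15–17:30.
Common window lengths: 15, 75, 75, 75 min; longest is 75.

75 minutes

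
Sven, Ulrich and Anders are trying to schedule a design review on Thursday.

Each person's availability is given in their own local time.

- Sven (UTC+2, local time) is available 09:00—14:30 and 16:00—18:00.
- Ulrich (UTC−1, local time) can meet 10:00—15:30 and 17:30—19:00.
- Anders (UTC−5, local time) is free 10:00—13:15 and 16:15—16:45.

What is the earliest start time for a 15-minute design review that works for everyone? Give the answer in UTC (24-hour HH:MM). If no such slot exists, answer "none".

15:00

Sven → UTC: 07:00–12:30, 14:00–16:00.
Ulrich → UTC: 11:00–16:30, 18:30–20:00.
Anders → UTC: 15:00–18:15, 21:15–21:45.
Sven ∩ Ulrich: 11:00–12:30, 14:00–16:00.
Sven ∩ Ulrich ∩ Anders: 15:00–16:00.
Windows ≥ 15 min: 15:00–16:00.
Earliest such window starts at 15:00.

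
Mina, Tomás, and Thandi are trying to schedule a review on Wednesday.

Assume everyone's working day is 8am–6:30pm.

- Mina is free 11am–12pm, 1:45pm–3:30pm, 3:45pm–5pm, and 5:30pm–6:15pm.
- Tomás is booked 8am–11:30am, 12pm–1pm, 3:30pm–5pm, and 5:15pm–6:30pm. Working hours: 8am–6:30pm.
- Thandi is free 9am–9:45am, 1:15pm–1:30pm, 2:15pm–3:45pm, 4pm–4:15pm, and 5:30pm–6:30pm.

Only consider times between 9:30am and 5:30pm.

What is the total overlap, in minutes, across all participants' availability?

75 minutes

Tomás free within 08:00–18:30: 11:30–12:00, 13:00–15:30, 17:00–17:15.
Mina ∩ Tomás: 11:30–12:00, 13:45–15:30.
Mina ∩ Tomás ∩ Thandi: 14:15–15:30.
Restricted to 09:30–17:30: 14:15–15:30.
Total common minutes: 75.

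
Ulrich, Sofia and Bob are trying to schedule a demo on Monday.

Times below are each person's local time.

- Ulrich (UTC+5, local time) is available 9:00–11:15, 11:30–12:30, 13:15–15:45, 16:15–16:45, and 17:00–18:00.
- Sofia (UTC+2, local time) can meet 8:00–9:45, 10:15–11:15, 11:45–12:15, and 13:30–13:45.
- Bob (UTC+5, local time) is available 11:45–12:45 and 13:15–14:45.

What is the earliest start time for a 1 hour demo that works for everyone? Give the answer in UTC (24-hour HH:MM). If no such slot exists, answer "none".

08:15

Ulrich → UTC: 04:00–06:15, 06:30–07:30, 08:15–10:45, 11:15–11:45, 12:00–13:00.
Sofia → UTC: 06:00–07:45, 08:15–09:15, 09:45–10:15, 11:30–11:45.
Bob → UTC: 06:45–07:45, 08:15–09:45.
Ulrich ∩ Sofia: 06:00–06:15, 06:30–07:30, 08:15–09:15, 09:45–10:15, 11:30–11:45.
Ulrich ∩ Sofia ∩ Bob: 06:45–07:30, 08:15–09:15.
Windows ≥ 60 min: 08:15–09:15.
Earliest such window starts at 08:15.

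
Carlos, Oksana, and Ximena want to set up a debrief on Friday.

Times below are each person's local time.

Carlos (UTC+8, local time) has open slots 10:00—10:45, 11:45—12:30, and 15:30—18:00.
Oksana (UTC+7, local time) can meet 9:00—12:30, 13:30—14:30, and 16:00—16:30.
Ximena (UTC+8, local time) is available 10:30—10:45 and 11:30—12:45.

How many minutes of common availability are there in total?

60 minutes

Carlos → UTC: 02:00–02:45, 03:45–04:30, 07:30–10:00.
Oksana → UTC: 02:00–05:30, 06:30–07:30, 09:00–09:30.
Ximena → UTC: 02:30–02:45, 03:30–04:45.
Carlos ∩ Oksana: 02:00–02:45, 03:45–04:30, 09:00–09:30.
Carlos ∩ Oksana ∩ Ximena: 02:30–02:45, 03:45–04:30.
Total common minutes: 15 + 45 = 60.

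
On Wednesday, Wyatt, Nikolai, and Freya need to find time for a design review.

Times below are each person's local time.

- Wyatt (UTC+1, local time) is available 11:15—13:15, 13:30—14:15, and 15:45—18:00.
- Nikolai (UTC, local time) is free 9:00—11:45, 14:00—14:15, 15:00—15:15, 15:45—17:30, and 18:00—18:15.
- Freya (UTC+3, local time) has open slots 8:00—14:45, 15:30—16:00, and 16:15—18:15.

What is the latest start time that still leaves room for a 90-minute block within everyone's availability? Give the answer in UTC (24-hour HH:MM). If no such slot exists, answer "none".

10:15

Wyatt → UTC: 10:15–12:15, 12:30–13:15, 14:45–17:00.
Nikolai → UTC: 09:00–11:45, 14:00–14:15, 15:00–15:15, 15:45–17:30, 18:00–18:15.
Freya → UTC: 05:00–11:45, 12:30–13:00, 13:15–15:15.
Wyatt ∩ Nikolai: 10:15–11:45, 15:00–15:15, 15:45–17:00.
Wyatt ∩ Nikolai ∩ Freya: 10:15–11:45, 15:00–15:15.
Windows ≥ 90 min: 10:15–11:45.
Latest start in the last window 10:15–11:45 is 11:45 − 90 min = 10:15.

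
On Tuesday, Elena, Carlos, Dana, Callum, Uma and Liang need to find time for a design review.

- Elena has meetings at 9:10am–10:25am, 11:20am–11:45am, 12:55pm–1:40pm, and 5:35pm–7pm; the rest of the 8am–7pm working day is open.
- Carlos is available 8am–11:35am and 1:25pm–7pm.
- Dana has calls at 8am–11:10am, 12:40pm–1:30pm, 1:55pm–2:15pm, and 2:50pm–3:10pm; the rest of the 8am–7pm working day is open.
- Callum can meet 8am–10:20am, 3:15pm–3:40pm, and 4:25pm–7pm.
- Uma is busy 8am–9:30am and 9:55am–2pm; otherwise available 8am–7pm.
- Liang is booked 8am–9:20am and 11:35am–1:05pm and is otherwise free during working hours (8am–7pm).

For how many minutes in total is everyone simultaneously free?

Elena free within 08:00–19:00: 08:00–09:10, 10:25–11:20, 11:45–12:55, 13:40–17:35.
Dana free within 08:00–19:00: 11:10–12:40, 13:30–13:55, 14:15–14:50, 15:10–19:00.
Uma free within 08:00–19:00: 09:30–09:55, 14:00–19:00.
Liang free within 08:00–19:00: 09:20–11:35, 13:05–19:00.
Elena ∩ Carlos: 08:00–09:10, 10:25–11:20, 13:40–17:35.
Elena ∩ Carlos ∩ Dana: 11:10–11:20, 13:40–13:55, 14:15–14:50, 15:10–17:35.
Elena ∩ Carlos ∩ Dana ∩ Callum: 15:15–15:40, 16:25–17:35.
Elena ∩ Carlos ∩ Dana ∩ Callum ∩ Uma: 15:15–15:40, 16:25–17:35.
Elena ∩ Carlos ∩ Dana ∩ Callum ∩ Uma ∩ Liang: 15:15–15:40, 16:25–17:35.
Total common minutes: 25 + 70 = 95.

95 minutes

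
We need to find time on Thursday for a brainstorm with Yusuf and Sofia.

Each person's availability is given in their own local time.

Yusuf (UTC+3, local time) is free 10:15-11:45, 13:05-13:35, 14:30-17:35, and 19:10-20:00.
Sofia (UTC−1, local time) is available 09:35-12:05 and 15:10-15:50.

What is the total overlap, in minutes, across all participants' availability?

Yusuf → UTC: 07:15–08:45, 10:05–10:35, 11:30–14:35, 16:10–17:00.
Sofia → UTC: 10:35–13:05, 16:10–16:50.
Yusuf ∩ Sofia: 11:30–13:05, 16:10–16:50.
Total common minutes: 95 + 40 = 135.

135 minutes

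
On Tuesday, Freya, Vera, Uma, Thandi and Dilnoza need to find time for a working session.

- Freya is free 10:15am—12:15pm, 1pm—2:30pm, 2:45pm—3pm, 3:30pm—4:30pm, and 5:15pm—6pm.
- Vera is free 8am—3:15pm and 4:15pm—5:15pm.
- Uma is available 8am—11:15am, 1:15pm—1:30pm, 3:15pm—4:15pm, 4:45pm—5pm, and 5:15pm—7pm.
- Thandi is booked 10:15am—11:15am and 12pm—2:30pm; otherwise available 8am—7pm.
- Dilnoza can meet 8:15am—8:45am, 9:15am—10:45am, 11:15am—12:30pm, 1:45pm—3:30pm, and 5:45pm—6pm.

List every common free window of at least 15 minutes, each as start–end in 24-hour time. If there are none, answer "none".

Thandi free within 08:00–19:00: 08:00–10:15, 11:15–12:00, 14:30–19:00.
Freya ∩ Vera: 10:15–12:15, 13:00–14:30, 14:45–15:00, 16:15–16:30.
Freya ∩ Vera ∩ Uma: 10:15–11:15, 13:15–13:30.
Freya ∩ Vera ∩ Uma ∩ Thandi: (none).
Freya ∩ Vera ∩ Uma ∩ Thandi ∩ Dilnoza: (none).
Windows ≥ 15 min: (none).

none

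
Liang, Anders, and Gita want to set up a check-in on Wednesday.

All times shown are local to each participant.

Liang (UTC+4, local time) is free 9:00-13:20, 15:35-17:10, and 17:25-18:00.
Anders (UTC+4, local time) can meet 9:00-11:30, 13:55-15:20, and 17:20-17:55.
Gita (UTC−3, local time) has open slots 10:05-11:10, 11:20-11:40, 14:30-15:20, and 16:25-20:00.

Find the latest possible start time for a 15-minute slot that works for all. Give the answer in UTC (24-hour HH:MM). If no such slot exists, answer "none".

13:40

Liang → UTC: 05:00–09:20, 11:35–13:10, 13:25–14:00.
Anders → UTC: 05:00–07:30, 09:55–11:20, 13:20–13:55.
Gita → UTC: 13:05–14:10, 14:20–14:40, 17:30–18:20, 19:25–23:00.
Liang ∩ Anders: 05:00–07:30, 13:25–13:55.
Liang ∩ Anders ∩ Gita: 13:25–13:55.
Windows ≥ 15 min: 13:25–13:55.
Latest start in the last window 13:25–13:55 is 13:55 − 15 min = 13:40.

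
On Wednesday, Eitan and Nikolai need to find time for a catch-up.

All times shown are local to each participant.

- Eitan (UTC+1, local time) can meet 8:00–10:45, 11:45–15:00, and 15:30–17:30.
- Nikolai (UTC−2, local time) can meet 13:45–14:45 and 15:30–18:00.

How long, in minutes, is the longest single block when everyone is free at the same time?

45 minutes

Eitan → UTC: 07:00–09:45, 10:45–14:00, 14:30–16:30.
Nikolai → UTC: 15:45–16:45, 17:30–20:00.
Eitan ∩ Nikolai: 15:45–16:30.
Single common window of 45 minutes.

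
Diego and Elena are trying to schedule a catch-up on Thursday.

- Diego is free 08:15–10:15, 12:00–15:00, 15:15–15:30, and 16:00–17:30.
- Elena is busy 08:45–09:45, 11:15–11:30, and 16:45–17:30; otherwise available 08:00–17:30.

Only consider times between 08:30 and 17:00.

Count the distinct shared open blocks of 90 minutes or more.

Elena free within 08:00–17:30: 08:00–08:45, 09:45–11:15, 11:30–16:45.
Diego ∩ Elena: 08:15–08:45, 09:45–10:15, 12:00–15:00, 15:15–15:30, 16:00–16:45.
Restricted to 08:30–17:00: 08:30–08:45, 09:45–10:15, 12:00–15:00, 15:15–15:30, 16:00–16:45.
Windows ≥ 90 min: 12:00–15:00.
That's 1 window.

1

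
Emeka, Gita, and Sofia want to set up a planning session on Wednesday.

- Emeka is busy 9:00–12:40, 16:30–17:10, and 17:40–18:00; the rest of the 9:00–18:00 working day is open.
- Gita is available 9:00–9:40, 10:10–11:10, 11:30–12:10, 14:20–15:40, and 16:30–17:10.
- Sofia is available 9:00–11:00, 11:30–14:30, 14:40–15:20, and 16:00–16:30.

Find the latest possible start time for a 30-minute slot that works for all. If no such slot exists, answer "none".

14:50

Emeka free within 09:00–18:00: 12:40–16:30, 17:10–17:40.
Emeka ∩ Gita: 14:20–15:40.
Emeka ∩ Gita ∩ Sofia: 14:20–14:30, 14:40–15:20.
Windows ≥ 30 min: 14:40–15:20.
Latest start in the last window 14:40–15:20 is 15:20 − 30 min = 14:50.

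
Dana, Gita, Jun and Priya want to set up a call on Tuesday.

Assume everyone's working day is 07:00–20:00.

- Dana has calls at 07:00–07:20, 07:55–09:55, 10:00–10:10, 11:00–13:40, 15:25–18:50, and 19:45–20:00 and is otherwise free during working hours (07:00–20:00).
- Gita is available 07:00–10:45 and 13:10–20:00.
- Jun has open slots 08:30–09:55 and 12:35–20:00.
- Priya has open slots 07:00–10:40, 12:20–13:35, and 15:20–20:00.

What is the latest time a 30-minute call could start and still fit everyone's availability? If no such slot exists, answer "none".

19:15

Dana free within 07:00–20:00: 07:20–07:55, 09:55–10:00, 10:10–11:00, 13:40–15:25, 18:50–19:45.
Dana ∩ Gita: 07:20–07:55, 09:55–10:00, 10:10–10:45, 13:40–15:25, 18:50–19:45.
Dana ∩ Gita ∩ Jun: 13:40–15:25, 18:50–19:45.
Dana ∩ Gita ∩ Jun ∩ Priya: 15:20–15:25, 18:50–19:45.
Windows ≥ 30 min: 18:50–19:45.
Latest start in the last window 18:50–19:45 is 19:45 − 30 min = 19:15.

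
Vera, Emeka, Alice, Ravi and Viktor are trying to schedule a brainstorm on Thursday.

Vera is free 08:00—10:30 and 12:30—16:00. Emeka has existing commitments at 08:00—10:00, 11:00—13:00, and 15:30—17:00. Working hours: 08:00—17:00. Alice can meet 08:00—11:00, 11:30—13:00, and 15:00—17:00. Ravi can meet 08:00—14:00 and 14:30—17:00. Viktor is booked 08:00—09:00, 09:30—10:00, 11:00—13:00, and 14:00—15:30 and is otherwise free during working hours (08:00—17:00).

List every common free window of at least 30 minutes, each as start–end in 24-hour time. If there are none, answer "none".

Emeka free within 08:00–17:00: 10:00–11:00, 13:00–15:30.
Viktor free within 08:00–17:00: 09:00–09:30, 10:00–11:00, 13:00–14:00, 15:30–17:00.
Vera ∩ Emeka: 10:00–10:30, 13:00–15:30.
Vera ∩ Emeka ∩ Alice: 10:00–10:30, 15:00–15:30.
Vera ∩ Emeka ∩ Alice ∩ Ravi: 10:00–10:30, 15:00–15:30.
Vera ∩ Emeka ∩ Alice ∩ Ravi ∩ Viktor: 10:00–10:30.
Windows ≥ 30 min: 10:00–10:30.

10:00–10:30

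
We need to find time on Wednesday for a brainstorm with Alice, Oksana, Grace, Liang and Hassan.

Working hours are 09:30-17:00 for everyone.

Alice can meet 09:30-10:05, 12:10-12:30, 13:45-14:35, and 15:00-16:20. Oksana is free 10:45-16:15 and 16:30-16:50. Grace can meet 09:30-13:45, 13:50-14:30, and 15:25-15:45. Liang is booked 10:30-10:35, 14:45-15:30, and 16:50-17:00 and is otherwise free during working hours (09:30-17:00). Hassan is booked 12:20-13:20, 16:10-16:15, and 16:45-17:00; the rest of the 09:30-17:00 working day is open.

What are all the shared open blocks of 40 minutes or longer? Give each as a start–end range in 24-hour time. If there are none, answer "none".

Liang free within 09:30–17:00: 09:30–10:30, 10:35–14:45, 15:30–16:50.
Hassan free within 09:30–17:00: 09:30–12:20, 13:20–16:10, 16:15–16:45.
Alice ∩ Oksana: 12:10–12:30, 13:45–14:35, 15:00–16:15.
Alice ∩ Oksana ∩ Grace: 12:10–12:30, 13:50–14:30, 15:25–15:45.
Alice ∩ Oksana ∩ Grace ∩ Liang: 12:10–12:30, 13:50–14:30, 15:30–15:45.
Alice ∩ Oksana ∩ Grace ∩ Liang ∩ Hassan: 12:10–12:20, 13:50–14:30, 15:30–15:45.
Windows ≥ 40 min: 13:50–14:30.

13:50–14:30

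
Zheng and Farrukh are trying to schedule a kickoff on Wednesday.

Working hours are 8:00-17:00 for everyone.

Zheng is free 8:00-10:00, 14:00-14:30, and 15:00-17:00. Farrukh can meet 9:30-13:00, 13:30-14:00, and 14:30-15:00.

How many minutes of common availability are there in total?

30 minutes

Zheng ∩ Farrukh: 09:30–10:00.
Total common minutes: 30.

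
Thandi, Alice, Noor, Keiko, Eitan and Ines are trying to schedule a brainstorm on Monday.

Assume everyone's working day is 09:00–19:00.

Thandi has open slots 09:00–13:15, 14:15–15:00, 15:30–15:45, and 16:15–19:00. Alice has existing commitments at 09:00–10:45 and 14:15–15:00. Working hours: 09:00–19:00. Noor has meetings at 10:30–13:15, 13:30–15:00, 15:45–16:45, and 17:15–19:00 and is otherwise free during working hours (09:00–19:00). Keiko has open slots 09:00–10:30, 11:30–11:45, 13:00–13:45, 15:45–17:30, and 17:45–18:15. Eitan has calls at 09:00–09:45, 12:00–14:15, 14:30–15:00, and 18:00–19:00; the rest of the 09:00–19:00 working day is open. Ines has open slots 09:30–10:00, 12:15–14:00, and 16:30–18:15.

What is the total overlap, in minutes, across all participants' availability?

30 minutes

Alice free within 09:00–19:00: 10:45–14:15, 15:00–19:00.
Noor free within 09:00–19:00: 09:00–10:30, 13:15–13:30, 15:00–15:45, 16:45–17:15.
Eitan free within 09:00–19:00: 09:45–12:00, 14:15–14:30, 15:00–18:00.
Thandi ∩ Alice: 10:45–13:15, 15:30–15:45, 16:15–19:00.
Thandi ∩ Alice ∩ Noor: 15:30–15:45, 16:45–17:15.
Thandi ∩ Alice ∩ Noor ∩ Keiko: 16:45–17:15.
Thandi ∩ Alice ∩ Noor ∩ Keiko ∩ Eitan: 16:45–17:15.
Thandi ∩ Alice ∩ Noor ∩ Keiko ∩ Eitan ∩ Ines: 16:45–17:15.
Total common minutes: 30.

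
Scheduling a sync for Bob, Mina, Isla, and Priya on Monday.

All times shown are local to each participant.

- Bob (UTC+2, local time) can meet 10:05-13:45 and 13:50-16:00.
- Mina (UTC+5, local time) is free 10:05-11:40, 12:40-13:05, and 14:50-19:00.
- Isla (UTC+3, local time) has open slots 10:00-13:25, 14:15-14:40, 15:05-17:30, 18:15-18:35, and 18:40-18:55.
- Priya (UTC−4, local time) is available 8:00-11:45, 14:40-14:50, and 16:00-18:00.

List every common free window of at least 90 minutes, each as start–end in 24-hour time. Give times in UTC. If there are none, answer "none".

12:05–14:00

Bob → UTC: 08:05–11:45, 11:50–14:00.
Mina → UTC: 05:05–06:40, 07:40–08:05, 09:50–14:00.
Isla → UTC: 07:00–10:25, 11:15–11:40, 12:05–14:30, 15:15–15:35, 15:40–15:55.
Priya → UTC: 12:00–15:45, 18:40–18:50, 20:00–22:00.
Bob ∩ Mina: 09:50–11:45, 11:50–14:00.
Bob ∩ Mina ∩ Isla: 09:50–10:25, 11:15–11:40, 12:05–14:00.
Bob ∩ Mina ∩ Isla ∩ Priya: 12:05–14:00.
Windows ≥ 90 min: 12:05–14:00.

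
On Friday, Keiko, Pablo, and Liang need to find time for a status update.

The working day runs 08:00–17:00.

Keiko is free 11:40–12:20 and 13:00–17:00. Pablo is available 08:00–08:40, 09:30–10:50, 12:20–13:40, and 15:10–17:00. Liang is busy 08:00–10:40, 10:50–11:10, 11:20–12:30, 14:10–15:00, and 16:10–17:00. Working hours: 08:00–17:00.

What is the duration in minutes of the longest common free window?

60 minutes

Liang free within 08:00–17:00: 10:40–10:50, 11:10–11:20, 12:30–14:10, 15:00–16:10.
Keiko ∩ Pablo: 13:00–13:40, 15:10–17:00.
Keiko ∩ Pablo ∩ Liang: 13:00–13:40, 15:10–16:10.
Common window lengths: 40, 60 min; longest is 60.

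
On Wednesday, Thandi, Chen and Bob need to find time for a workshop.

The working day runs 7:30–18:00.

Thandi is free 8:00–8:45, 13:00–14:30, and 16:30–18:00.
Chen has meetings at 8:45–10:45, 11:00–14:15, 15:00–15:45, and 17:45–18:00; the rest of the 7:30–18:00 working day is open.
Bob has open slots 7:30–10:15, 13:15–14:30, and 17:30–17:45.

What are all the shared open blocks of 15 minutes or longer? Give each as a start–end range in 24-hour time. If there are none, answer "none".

08:00–08:45, 14:15–14:30, 17:30–17:45

Chen free within 07:30–18:00: 07:30–08:45, 10:45–11:00, 14:15–15:00, 15:45–17:45.
Thandi ∩ Chen: 08:00–08:45, 14:15–14:30, 16:30–17:45.
Thandi ∩ Chen ∩ Bob: 08:00–08:45, 14:15–14:30, 17:30–17:45.
Windows ≥ 15 min: 08:00–08:45, 14:15–14:30, 17:30–17:45.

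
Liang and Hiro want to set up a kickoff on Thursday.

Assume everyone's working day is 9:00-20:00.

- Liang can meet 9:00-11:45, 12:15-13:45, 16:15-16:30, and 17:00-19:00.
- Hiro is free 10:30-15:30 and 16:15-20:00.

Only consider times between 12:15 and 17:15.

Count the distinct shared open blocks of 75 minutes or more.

Liang ∩ Hiro: 10:30–11:45, 12:15–13:45, 16:15–16:30, 17:00–19:00.
Restricted to 12:15–17:15: 12:15–13:45, 16:15–16:30, 17:00–17:15.
Windows ≥ 75 min: 12:15–13:45.
That's 1 window.

1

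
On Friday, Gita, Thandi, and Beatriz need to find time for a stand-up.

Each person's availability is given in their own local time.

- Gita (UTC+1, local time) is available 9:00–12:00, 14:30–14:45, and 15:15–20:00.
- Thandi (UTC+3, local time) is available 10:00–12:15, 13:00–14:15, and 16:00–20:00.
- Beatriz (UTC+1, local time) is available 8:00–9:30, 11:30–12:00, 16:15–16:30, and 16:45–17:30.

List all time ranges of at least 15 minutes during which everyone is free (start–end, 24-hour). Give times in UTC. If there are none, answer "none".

Gita → UTC: 08:00–11:00, 13:30–13:45, 14:15–19:00.
Thandi → UTC: 07:00–09:15, 10:00–11:15, 13:00–17:00.
Beatriz → UTC: 07:00–08:30, 10:30–11:00, 15:15–15:30, 15:45–16:30.
Gita ∩ Thandi: 08:00–09:15, 10:00–11:00, 13:30–13:45, 14:15–17:00.
Gita ∩ Thandi ∩ Beatriz: 08:00–08:30, 10:30–11:00, 15:15–15:30, 15:45–16:30.
Windows ≥ 15 min: 08:00–08:30, 10:30–11:00, 15:15–15:30, 15:45–16:30.

08:00–08:30, 10:30–11:00, 15:15–15:30, 15:45–16:30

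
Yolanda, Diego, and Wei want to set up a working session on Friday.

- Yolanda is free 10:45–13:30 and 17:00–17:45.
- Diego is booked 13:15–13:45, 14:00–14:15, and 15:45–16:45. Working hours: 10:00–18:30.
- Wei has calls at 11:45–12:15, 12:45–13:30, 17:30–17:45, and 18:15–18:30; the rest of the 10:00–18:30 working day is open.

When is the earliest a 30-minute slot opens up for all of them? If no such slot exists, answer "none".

Diego free within 10:00–18:30: 10:00–13:15, 13:45–14:00, 14:15–15:45, 16:45–18:30.
Wei free within 10:00–18:30: 10:00–11:45, 12:15–12:45, 13:30–17:30, 17:45–18:15.
Yolanda ∩ Diego: 10:45–13:15, 17:00–17:45.
Yolanda ∩ Diego ∩ Wei: 10:45–11:45, 12:15–12:45, 17:00–17:30.
Windows ≥ 30 min: 10:45–11:45, 12:15–12:45, 17:00–17:30.
Earliest such window starts at 10:45.

10:45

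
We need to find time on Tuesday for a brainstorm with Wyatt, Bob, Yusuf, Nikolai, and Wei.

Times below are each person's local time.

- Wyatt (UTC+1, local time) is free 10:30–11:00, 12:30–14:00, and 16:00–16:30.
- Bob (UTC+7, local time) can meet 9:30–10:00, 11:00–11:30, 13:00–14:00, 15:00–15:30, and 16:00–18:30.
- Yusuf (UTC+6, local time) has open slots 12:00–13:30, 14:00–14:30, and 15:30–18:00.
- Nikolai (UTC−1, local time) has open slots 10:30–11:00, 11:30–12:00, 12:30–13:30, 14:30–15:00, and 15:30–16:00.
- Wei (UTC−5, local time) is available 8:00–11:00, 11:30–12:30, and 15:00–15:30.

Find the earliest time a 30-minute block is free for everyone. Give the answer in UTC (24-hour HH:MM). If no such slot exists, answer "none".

none

Wyatt → UTC: 09:30–10:00, 11:30–13:00, 15:00–15:30.
Bob → UTC: 02:30–03:00, 04:00–04:30, 06:00–07:00, 08:00–08:30, 09:00–11:30.
Yusuf → UTC: 06:00–07:30, 08:00–08:30, 09:30–12:00.
Nikolai → UTC: 11:30–12:00, 12:30–13:00, 13:30–14:30, 15:30–16:00, 16:30–17:00.
Wei → UTC: 13:00–16:00, 16:30–17:30, 20:00–20:30.
Wyatt ∩ Bob: 09:30–10:00.
Wyatt ∩ Bob ∩ Yusuf: 09:30–10:00.
Wyatt ∩ Bob ∩ Yusuf ∩ Nikolai: (none).
Wyatt ∩ Bob ∩ Yusuf ∩ Nikolai ∩ Wei: (none).
Windows ≥ 30 min: (none).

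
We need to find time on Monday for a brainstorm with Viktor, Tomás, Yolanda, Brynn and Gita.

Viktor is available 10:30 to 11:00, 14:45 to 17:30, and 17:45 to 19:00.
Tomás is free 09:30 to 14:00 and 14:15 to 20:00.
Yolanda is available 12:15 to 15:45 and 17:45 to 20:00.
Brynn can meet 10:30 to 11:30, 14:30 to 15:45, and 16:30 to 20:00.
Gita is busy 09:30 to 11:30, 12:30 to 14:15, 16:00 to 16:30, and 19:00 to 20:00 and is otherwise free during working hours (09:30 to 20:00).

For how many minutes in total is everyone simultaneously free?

Gita free within 09:30–20:00: 11:30–12:30, 14:15–16:00, 16:30–19:00.
Viktor ∩ Tomás: 10:30–11:00, 14:45–17:30, 17:45–19:00.
Viktor ∩ Tomás ∩ Yolanda: 14:45–15:45, 17:45–19:00.
Viktor ∩ Tomás ∩ Yolanda ∩ Brynn: 14:45–15:45, 17:45–19:00.
Viktor ∩ Tomás ∩ Yolanda ∩ Brynn ∩ Gita: 14:45–15:45, 17:45–19:00.
Total common minutes: 60 + 75 = 135.

135 minutes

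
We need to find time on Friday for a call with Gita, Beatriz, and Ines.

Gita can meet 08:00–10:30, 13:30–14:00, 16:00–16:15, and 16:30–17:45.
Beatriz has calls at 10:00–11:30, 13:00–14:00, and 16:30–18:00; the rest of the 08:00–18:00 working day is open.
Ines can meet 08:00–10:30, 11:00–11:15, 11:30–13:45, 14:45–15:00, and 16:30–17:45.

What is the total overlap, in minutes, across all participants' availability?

120 minutes

Beatriz free within 08:00–18:00: 08:00–10:00, 11:30–13:00, 14:00–16:30.
Gita ∩ Beatriz: 08:00–10:00, 16:00–16:15.
Gita ∩ Beatriz ∩ Ines: 08:00–10:00.
Total common minutes: 120.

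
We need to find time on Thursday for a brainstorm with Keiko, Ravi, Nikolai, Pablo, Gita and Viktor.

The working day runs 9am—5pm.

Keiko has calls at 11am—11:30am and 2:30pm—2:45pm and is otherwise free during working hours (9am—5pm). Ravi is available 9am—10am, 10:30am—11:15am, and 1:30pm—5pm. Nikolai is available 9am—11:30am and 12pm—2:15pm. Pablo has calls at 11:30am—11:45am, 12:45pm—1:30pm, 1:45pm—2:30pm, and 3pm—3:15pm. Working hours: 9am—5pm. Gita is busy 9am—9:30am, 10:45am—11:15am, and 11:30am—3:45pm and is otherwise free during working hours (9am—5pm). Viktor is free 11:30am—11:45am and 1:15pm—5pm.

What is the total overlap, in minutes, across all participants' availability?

0 minutes

Keiko free within 09:00–17:00: 09:00–11:00, 11:30–14:30, 14:45–17:00.
Pablo free within 09:00–17:00: 09:00–11:30, 11:45–12:45, 13:30–13:45, 14:30–15:00, 15:15–17:00.
Gita free within 09:00–17:00: 09:30–10:45, 11:15–11:30, 15:45–17:00.
Keiko ∩ Ravi: 09:00–10:00, 10:30–11:00, 13:30–14:30, 14:45–17:00.
Keiko ∩ Ravi ∩ Nikolai: 09:00–10:00, 10:30–11:00, 13:30–14:15.
Keiko ∩ Ravi ∩ Nikolai ∩ Pablo: 09:00–10:00, 10:30–11:00, 13:30–13:45.
Keiko ∩ Ravi ∩ Nikolai ∩ Pablo ∩ Gita: 09:30–10:00, 10:30–10:45.
Keiko ∩ Ravi ∩ Nikolai ∩ Pablo ∩ Gita ∩ Viktor: (none).
Total common minutes: 0.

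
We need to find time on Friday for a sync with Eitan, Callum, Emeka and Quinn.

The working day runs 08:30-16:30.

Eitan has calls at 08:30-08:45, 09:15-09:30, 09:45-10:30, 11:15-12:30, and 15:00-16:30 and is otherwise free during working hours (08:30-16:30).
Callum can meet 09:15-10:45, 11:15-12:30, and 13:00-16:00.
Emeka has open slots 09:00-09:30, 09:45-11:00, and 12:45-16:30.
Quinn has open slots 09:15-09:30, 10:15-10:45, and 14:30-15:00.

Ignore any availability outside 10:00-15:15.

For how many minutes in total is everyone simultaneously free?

45 minutes

Eitan free within 08:30–16:30: 08:45–09:15, 09:30–09:45, 10:30–11:15, 12:30–15:00.
Eitan ∩ Callum: 09:30–09:45, 10:30–10:45, 13:00–15:00.
Eitan ∩ Callum ∩ Emeka: 10:30–10:45, 13:00–15:00.
Eitan ∩ Callum ∩ Emeka ∩ Quinn: 10:30–10:45, 14:30–15:00.
Restricted to 10:00–15:15: 10:30–10:45, 14:30–15:00.
Total common minutes: 15 + 30 = 45.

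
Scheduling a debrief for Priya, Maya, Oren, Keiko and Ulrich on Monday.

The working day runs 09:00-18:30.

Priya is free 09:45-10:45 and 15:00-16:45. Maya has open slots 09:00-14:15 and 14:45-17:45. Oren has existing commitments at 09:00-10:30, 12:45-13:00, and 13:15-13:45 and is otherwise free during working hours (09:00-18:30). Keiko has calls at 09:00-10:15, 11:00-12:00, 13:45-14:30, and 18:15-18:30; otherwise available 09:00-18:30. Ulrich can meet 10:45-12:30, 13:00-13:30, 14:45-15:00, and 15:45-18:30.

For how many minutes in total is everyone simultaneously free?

60 minutes

Oren free within 09:00–18:30: 10:30–12:45, 13:00–13:15, 13:45–18:30.
Keiko free within 09:00–18:30: 10:15–11:00, 12:00–13:45, 14:30–18:15.
Priya ∩ Maya: 09:45–10:45, 15:00–16:45.
Priya ∩ Maya ∩ Oren: 10:30–10:45, 15:00–16:45.
Priya ∩ Maya ∩ Oren ∩ Keiko: 10:30–10:45, 15:00–16:45.
Priya ∩ Maya ∩ Oren ∩ Keiko ∩ Ulrich: 15:45–16:45.
Total common minutes: 60.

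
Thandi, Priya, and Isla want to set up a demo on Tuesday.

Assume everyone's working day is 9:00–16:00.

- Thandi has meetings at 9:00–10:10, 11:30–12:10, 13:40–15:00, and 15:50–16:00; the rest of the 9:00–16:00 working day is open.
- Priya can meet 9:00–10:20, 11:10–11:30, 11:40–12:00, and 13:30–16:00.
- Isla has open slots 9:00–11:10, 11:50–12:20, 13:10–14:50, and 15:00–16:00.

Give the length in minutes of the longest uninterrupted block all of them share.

50 minutes

Thandi free within 09:00–16:00: 10:10–11:30, 12:10–13:40, 15:00–15:50.
Thandi ∩ Priya: 10:10–10:20, 11:10–11:30, 13:30–13:40, 15:00–15:50.
Thandi ∩ Priya ∩ Isla: 10:10–10:20, 13:30–13:40, 15:00–15:50.
Common window lengths: 10, 10, 50 min; longest is 50.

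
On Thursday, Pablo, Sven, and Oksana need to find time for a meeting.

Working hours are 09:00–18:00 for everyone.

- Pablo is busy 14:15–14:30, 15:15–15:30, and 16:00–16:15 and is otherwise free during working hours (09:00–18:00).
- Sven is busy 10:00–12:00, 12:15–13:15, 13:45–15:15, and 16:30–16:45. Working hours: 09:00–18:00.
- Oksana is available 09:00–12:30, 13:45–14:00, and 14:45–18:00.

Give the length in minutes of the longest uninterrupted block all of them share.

75 minutes

Pablo free within 09:00–18:00: 09:00–14:15, 14:30–15:15, 15:30–16:00, 16:15–18:00.
Sven free within 09:00–18:00: 09:00–10:00, 12:00–12:15, 13:15–13:45, 15:15–16:30, 16:45–18:00.
Pablo ∩ Sven: 09:00–10:00, 12:00–12:15, 13:15–13:45, 15:30–16:00, 16:15–16:30, 16:45–18:00.
Pablo ∩ Sven ∩ Oksana: 09:00–10:00, 12:00–12:15, 15:30–16:00, 16:15–16:30, 16:45–18:00.
Common window lengths: 60, 15, 30, 15, 75 min; longest is 75.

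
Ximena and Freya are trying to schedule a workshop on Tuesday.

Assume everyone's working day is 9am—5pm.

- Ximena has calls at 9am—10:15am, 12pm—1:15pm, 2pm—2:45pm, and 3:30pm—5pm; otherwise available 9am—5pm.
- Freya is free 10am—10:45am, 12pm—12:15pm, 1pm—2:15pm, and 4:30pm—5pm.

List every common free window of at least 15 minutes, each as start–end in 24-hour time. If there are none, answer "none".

10:15–10:45, 13:15–14:00

Ximena free within 09:00–17:00: 10:15–12:00, 13:15–14:00, 14:45–15:30.
Ximena ∩ Freya: 10:15–10:45, 13:15–14:00.
Windows ≥ 15 min: 10:15–10:45, 13:15–14:00.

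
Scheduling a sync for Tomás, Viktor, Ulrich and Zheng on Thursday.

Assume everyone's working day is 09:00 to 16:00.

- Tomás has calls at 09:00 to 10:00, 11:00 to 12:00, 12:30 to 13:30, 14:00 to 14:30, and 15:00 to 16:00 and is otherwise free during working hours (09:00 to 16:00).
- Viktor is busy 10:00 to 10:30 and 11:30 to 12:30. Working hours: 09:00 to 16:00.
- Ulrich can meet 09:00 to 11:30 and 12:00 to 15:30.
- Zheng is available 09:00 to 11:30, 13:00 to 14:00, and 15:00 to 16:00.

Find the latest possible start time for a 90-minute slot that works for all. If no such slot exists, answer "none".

none

Tomás free within 09:00–16:00: 10:00–11:00, 12:00–12:30, 13:30–14:00, 14:30–15:00.
Viktor free within 09:00–16:00: 09:00–10:00, 10:30–11:30, 12:30–16:00.
Tomás ∩ Viktor: 10:30–11:00, 13:30–14:00, 14:30–15:00.
Tomás ∩ Viktor ∩ Ulrich: 10:30–11:00, 13:30–14:00, 14:30–15:00.
Tomás ∩ Viktor ∩ Ulrich ∩ Zheng: 10:30–11:00, 13:30–14:00.
Windows ≥ 90 min: (none).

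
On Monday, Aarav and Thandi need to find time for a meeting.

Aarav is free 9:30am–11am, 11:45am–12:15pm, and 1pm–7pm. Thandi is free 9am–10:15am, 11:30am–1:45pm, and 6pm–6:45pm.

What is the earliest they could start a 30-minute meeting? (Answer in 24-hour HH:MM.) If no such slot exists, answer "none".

09:30

Aarav ∩ Thandi: 09:30–10:15, 11:45–12:15, 13:00–13:45, 18:00–18:45.
Windows ≥ 30 min: 09:30–10:15, 11:45–12:15, 13:00–13:45, 18:00–18:45.
Earliest such window starts at 09:30.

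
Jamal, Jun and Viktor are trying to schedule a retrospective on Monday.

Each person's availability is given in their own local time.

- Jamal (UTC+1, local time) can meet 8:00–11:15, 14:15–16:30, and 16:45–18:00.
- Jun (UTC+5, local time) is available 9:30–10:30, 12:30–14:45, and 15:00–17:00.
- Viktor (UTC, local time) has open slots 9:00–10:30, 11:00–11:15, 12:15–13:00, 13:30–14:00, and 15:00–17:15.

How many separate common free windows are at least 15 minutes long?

2

Jamal → UTC: 07:00–10:15, 13:15–15:30, 15:45–17:00.
Jun → UTC: 04:30–05:30, 07:30–09:45, 10:00–12:00.
Viktor → UTC: 09:00–10:30, 11:00–11:15, 12:15–13:00, 13:30–14:00, 15:00–17:15.
Jamal ∩ Jun: 07:30–09:45, 10:00–10:15.
Jamal ∩ Jun ∩ Viktor: 09:00–09:45, 10:00–10:15.
Windows ≥ 15 min: 09:00–09:45, 10:00–10:15.
That's 2 windows.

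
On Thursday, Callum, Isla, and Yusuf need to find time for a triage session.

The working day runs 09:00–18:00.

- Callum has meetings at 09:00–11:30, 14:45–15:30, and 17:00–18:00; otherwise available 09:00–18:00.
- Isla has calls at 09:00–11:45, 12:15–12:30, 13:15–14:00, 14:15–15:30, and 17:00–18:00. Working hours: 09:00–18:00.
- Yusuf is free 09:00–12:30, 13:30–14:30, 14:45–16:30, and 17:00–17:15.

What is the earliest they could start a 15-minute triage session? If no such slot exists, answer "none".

11:45

Callum free within 09:00–18:00: 11:30–14:45, 15:30–17:00.
Isla free within 09:00–18:00: 11:45–12:15, 12:30–13:15, 14:00–14:15, 15:30–17:00.
Callum ∩ Isla: 11:45–12:15, 12:30–13:15, 14:00–14:15, 15:30–17:00.
Callum ∩ Isla ∩ Yusuf: 11:45–12:15, 14:00–14:15, 15:30–16:30.
Windows ≥ 15 min: 11:45–12:15, 14:00–14:15, 15:30–16:30.
Earliest such window starts at 11:45.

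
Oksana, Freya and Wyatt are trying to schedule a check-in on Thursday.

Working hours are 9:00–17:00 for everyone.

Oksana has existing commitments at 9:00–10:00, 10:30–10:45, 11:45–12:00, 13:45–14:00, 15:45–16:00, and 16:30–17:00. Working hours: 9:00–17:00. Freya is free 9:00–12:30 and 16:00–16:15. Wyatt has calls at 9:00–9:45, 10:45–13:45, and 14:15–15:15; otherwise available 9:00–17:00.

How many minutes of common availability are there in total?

45 minutes

Oksana free within 09:00–17:00: 10:00–10:30, 10:45–11:45, 12:00–13:45, 14:00–15:45, 16:00–16:30.
Wyatt free within 09:00–17:00: 09:45–10:45, 13:45–14:15, 15:15–17:00.
Oksana ∩ Freya: 10:00–10:30, 10:45–11:45, 12:00–12:30, 16:00–16:15.
Oksana ∩ Freya ∩ Wyatt: 10:00–10:30, 16:00–16:15.
Total common minutes: 30 + 15 = 45.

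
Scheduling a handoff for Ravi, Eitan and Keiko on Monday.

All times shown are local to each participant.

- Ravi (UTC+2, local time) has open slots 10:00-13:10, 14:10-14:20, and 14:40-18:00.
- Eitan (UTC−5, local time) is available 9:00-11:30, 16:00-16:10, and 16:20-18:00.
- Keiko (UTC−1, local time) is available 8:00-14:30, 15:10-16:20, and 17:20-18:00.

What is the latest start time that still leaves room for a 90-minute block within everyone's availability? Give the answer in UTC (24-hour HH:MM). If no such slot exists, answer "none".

14:00

Ravi → UTC: 08:00–11:10, 12:10–12:20, 12:40–16:00.
Eitan → UTC: 14:00–16:30, 21:00–21:10, 21:20–23:00.
Keiko → UTC: 09:00–15:30, 16:10–17:20, 18:20–19:00.
Ravi ∩ Eitan: 14:00–16:00.
Ravi ∩ Eitan ∩ Keiko: 14:00–15:30.
Windows ≥ 90 min: 14:00–15:30.
Latest start in the last window 14:00–15:30 is 15:30 − 90 min = 14:00.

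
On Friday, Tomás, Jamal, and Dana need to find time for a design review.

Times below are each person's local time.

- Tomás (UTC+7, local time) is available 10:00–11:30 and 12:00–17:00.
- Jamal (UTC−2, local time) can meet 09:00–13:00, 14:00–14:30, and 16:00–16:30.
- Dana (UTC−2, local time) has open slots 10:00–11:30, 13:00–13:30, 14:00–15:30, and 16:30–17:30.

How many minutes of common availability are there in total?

0 minutes

Tomás → UTC: 03:00–04:30, 05:00–10:00.
Jamal → UTC: 11:00–15:00, 16:00–16:30, 18:00–18:30.
Dana → UTC: 12:00–13:30, 15:00–15:30, 16:00–17:30, 18:30–19:30.
Tomás ∩ Jamal: (none).
Tomás ∩ Jamal ∩ Dana: (none).
Total common minutes: 0.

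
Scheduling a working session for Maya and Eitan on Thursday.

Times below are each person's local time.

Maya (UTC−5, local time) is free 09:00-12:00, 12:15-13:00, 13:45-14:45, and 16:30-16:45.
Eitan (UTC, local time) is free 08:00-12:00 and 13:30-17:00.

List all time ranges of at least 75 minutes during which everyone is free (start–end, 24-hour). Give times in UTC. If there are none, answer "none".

14:00–17:00

Maya → UTC: 14:00–17:00, 17:15–18:00, 18:45–19:45, 21:30–21:45.
Eitan → UTC: 08:00–12:00, 13:30–17:00.
Maya ∩ Eitan: 14:00–17:00.
Windows ≥ 75 min: 14:00–17:00.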